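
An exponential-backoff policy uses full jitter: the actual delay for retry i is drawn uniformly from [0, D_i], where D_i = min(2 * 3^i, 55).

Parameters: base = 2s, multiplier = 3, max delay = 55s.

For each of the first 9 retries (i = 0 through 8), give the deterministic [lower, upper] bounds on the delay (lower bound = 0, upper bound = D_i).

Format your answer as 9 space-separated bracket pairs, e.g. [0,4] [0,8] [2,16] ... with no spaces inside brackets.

Computing bounds per retry:
  i=0: D_i=min(2*3^0,55)=2, bounds=[0,2]
  i=1: D_i=min(2*3^1,55)=6, bounds=[0,6]
  i=2: D_i=min(2*3^2,55)=18, bounds=[0,18]
  i=3: D_i=min(2*3^3,55)=54, bounds=[0,54]
  i=4: D_i=min(2*3^4,55)=55, bounds=[0,55]
  i=5: D_i=min(2*3^5,55)=55, bounds=[0,55]
  i=6: D_i=min(2*3^6,55)=55, bounds=[0,55]
  i=7: D_i=min(2*3^7,55)=55, bounds=[0,55]
  i=8: D_i=min(2*3^8,55)=55, bounds=[0,55]

Answer: [0,2] [0,6] [0,18] [0,54] [0,55] [0,55] [0,55] [0,55] [0,55]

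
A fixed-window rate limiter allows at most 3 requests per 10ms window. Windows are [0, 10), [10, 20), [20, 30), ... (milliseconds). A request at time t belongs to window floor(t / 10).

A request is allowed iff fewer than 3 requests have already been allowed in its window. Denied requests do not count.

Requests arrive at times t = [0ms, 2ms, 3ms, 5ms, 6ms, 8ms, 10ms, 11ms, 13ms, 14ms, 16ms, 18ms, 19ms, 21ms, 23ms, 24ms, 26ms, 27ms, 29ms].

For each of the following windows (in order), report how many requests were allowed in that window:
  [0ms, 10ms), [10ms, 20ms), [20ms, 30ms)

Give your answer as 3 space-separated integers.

Answer: 3 3 3

Derivation:
Processing requests:
  req#1 t=0ms (window 0): ALLOW
  req#2 t=2ms (window 0): ALLOW
  req#3 t=3ms (window 0): ALLOW
  req#4 t=5ms (window 0): DENY
  req#5 t=6ms (window 0): DENY
  req#6 t=8ms (window 0): DENY
  req#7 t=10ms (window 1): ALLOW
  req#8 t=11ms (window 1): ALLOW
  req#9 t=13ms (window 1): ALLOW
  req#10 t=14ms (window 1): DENY
  req#11 t=16ms (window 1): DENY
  req#12 t=18ms (window 1): DENY
  req#13 t=19ms (window 1): DENY
  req#14 t=21ms (window 2): ALLOW
  req#15 t=23ms (window 2): ALLOW
  req#16 t=24ms (window 2): ALLOW
  req#17 t=26ms (window 2): DENY
  req#18 t=27ms (window 2): DENY
  req#19 t=29ms (window 2): DENY

Allowed counts by window: 3 3 3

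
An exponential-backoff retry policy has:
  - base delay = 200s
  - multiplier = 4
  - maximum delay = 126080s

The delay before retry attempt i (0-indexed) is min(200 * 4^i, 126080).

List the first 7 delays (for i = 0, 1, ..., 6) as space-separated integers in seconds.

Answer: 200 800 3200 12800 51200 126080 126080

Derivation:
Computing each delay:
  i=0: min(200*4^0, 126080) = 200
  i=1: min(200*4^1, 126080) = 800
  i=2: min(200*4^2, 126080) = 3200
  i=3: min(200*4^3, 126080) = 12800
  i=4: min(200*4^4, 126080) = 51200
  i=5: min(200*4^5, 126080) = 126080
  i=6: min(200*4^6, 126080) = 126080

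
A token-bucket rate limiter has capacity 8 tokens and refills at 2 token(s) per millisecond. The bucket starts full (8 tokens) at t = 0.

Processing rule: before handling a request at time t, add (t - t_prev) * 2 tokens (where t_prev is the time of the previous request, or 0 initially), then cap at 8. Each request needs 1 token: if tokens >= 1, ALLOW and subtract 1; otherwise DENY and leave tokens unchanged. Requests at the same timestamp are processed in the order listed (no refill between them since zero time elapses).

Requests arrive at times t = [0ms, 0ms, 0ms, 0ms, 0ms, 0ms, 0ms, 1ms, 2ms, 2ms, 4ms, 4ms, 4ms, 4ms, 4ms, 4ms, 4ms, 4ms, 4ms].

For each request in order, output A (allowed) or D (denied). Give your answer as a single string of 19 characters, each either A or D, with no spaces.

Answer: AAAAAAAAAAAAAAAADDD

Derivation:
Simulating step by step:
  req#1 t=0ms: ALLOW
  req#2 t=0ms: ALLOW
  req#3 t=0ms: ALLOW
  req#4 t=0ms: ALLOW
  req#5 t=0ms: ALLOW
  req#6 t=0ms: ALLOW
  req#7 t=0ms: ALLOW
  req#8 t=1ms: ALLOW
  req#9 t=2ms: ALLOW
  req#10 t=2ms: ALLOW
  req#11 t=4ms: ALLOW
  req#12 t=4ms: ALLOW
  req#13 t=4ms: ALLOW
  req#14 t=4ms: ALLOW
  req#15 t=4ms: ALLOW
  req#16 t=4ms: ALLOW
  req#17 t=4ms: DENY
  req#18 t=4ms: DENY
  req#19 t=4ms: DENY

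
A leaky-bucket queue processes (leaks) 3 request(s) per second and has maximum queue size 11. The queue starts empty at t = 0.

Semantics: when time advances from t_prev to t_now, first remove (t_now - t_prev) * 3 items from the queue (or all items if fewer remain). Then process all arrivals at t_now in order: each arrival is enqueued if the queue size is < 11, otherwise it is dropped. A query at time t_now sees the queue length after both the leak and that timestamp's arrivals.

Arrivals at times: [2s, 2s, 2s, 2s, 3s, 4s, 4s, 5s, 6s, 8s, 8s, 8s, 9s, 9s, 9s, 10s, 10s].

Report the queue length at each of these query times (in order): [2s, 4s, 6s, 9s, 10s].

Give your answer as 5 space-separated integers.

Queue lengths at query times:
  query t=2s: backlog = 4
  query t=4s: backlog = 2
  query t=6s: backlog = 1
  query t=9s: backlog = 3
  query t=10s: backlog = 2

Answer: 4 2 1 3 2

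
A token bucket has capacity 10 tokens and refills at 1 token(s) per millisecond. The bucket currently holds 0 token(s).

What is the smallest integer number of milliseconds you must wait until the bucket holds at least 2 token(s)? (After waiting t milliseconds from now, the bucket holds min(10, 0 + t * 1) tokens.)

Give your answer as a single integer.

Need 0 + t * 1 >= 2, so t >= 2/1.
Smallest integer t = ceil(2/1) = 2.

Answer: 2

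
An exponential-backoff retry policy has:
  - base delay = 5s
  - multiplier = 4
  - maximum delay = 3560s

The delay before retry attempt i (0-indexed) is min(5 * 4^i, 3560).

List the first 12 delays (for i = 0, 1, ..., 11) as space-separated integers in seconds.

Computing each delay:
  i=0: min(5*4^0, 3560) = 5
  i=1: min(5*4^1, 3560) = 20
  i=2: min(5*4^2, 3560) = 80
  i=3: min(5*4^3, 3560) = 320
  i=4: min(5*4^4, 3560) = 1280
  i=5: min(5*4^5, 3560) = 3560
  i=6: min(5*4^6, 3560) = 3560
  i=7: min(5*4^7, 3560) = 3560
  i=8: min(5*4^8, 3560) = 3560
  i=9: min(5*4^9, 3560) = 3560
  i=10: min(5*4^10, 3560) = 3560
  i=11: min(5*4^11, 3560) = 3560

Answer: 5 20 80 320 1280 3560 3560 3560 3560 3560 3560 3560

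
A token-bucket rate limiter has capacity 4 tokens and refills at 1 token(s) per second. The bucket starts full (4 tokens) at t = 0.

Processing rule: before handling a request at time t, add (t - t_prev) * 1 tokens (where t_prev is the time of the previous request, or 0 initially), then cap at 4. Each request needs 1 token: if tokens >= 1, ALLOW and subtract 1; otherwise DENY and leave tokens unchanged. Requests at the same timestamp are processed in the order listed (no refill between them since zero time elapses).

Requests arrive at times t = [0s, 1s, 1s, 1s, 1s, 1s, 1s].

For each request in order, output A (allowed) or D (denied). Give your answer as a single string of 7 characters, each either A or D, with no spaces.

Simulating step by step:
  req#1 t=0s: ALLOW
  req#2 t=1s: ALLOW
  req#3 t=1s: ALLOW
  req#4 t=1s: ALLOW
  req#5 t=1s: ALLOW
  req#6 t=1s: DENY
  req#7 t=1s: DENY

Answer: AAAAADD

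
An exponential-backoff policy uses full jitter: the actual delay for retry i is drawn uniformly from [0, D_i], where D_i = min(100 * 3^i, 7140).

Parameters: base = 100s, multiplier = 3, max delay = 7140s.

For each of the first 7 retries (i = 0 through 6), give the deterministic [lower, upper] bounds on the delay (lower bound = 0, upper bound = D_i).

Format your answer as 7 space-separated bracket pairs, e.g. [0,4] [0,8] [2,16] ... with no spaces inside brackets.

Computing bounds per retry:
  i=0: D_i=min(100*3^0,7140)=100, bounds=[0,100]
  i=1: D_i=min(100*3^1,7140)=300, bounds=[0,300]
  i=2: D_i=min(100*3^2,7140)=900, bounds=[0,900]
  i=3: D_i=min(100*3^3,7140)=2700, bounds=[0,2700]
  i=4: D_i=min(100*3^4,7140)=7140, bounds=[0,7140]
  i=5: D_i=min(100*3^5,7140)=7140, bounds=[0,7140]
  i=6: D_i=min(100*3^6,7140)=7140, bounds=[0,7140]

Answer: [0,100] [0,300] [0,900] [0,2700] [0,7140] [0,7140] [0,7140]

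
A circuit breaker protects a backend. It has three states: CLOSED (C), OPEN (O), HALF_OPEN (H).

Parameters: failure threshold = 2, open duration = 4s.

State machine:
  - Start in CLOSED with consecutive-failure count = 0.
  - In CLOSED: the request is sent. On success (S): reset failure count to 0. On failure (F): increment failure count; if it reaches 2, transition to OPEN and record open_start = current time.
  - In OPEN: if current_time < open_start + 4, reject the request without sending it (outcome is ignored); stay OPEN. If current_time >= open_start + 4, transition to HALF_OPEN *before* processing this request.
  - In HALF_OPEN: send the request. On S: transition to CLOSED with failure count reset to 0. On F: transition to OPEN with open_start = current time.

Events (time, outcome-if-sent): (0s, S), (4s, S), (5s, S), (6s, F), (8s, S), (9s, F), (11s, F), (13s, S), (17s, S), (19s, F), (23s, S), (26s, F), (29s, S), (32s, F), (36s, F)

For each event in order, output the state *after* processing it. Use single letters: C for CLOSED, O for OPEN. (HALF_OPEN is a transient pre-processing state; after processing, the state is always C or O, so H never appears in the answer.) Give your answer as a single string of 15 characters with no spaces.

Answer: CCCCCCOOCCCCCCO

Derivation:
State after each event:
  event#1 t=0s outcome=S: state=CLOSED
  event#2 t=4s outcome=S: state=CLOSED
  event#3 t=5s outcome=S: state=CLOSED
  event#4 t=6s outcome=F: state=CLOSED
  event#5 t=8s outcome=S: state=CLOSED
  event#6 t=9s outcome=F: state=CLOSED
  event#7 t=11s outcome=F: state=OPEN
  event#8 t=13s outcome=S: state=OPEN
  event#9 t=17s outcome=S: state=CLOSED
  event#10 t=19s outcome=F: state=CLOSED
  event#11 t=23s outcome=S: state=CLOSED
  event#12 t=26s outcome=F: state=CLOSED
  event#13 t=29s outcome=S: state=CLOSED
  event#14 t=32s outcome=F: state=CLOSED
  event#15 t=36s outcome=F: state=OPEN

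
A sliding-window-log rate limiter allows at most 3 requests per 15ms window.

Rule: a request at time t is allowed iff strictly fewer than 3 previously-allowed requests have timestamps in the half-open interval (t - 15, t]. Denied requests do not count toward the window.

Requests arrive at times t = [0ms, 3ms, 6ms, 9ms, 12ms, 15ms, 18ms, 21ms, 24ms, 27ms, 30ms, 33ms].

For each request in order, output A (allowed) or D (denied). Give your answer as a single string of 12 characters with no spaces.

Tracking allowed requests in the window:
  req#1 t=0ms: ALLOW
  req#2 t=3ms: ALLOW
  req#3 t=6ms: ALLOW
  req#4 t=9ms: DENY
  req#5 t=12ms: DENY
  req#6 t=15ms: ALLOW
  req#7 t=18ms: ALLOW
  req#8 t=21ms: ALLOW
  req#9 t=24ms: DENY
  req#10 t=27ms: DENY
  req#11 t=30ms: ALLOW
  req#12 t=33ms: ALLOW

Answer: AAADDAAADDAA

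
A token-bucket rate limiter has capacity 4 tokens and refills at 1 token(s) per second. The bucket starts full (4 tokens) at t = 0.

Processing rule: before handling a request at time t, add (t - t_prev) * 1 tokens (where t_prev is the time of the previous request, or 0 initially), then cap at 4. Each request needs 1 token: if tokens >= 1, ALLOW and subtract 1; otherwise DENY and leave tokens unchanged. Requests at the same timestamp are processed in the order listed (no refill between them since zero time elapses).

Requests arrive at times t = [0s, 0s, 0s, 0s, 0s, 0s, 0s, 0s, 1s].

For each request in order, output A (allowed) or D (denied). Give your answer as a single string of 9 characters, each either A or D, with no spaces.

Simulating step by step:
  req#1 t=0s: ALLOW
  req#2 t=0s: ALLOW
  req#3 t=0s: ALLOW
  req#4 t=0s: ALLOW
  req#5 t=0s: DENY
  req#6 t=0s: DENY
  req#7 t=0s: DENY
  req#8 t=0s: DENY
  req#9 t=1s: ALLOW

Answer: AAAADDDDA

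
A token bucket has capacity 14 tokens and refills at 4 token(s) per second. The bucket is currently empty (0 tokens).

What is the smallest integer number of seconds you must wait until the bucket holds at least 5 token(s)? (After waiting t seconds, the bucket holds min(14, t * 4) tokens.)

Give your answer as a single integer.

Answer: 2

Derivation:
Need t * 4 >= 5, so t >= 5/4.
Smallest integer t = ceil(5/4) = 2.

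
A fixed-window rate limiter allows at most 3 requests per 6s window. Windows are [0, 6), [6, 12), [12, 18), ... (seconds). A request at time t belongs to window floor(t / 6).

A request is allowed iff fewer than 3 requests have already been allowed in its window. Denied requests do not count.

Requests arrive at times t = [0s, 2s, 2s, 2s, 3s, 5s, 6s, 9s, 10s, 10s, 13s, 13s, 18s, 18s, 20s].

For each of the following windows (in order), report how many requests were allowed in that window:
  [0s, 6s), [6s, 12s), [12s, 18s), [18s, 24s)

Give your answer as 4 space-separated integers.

Answer: 3 3 2 3

Derivation:
Processing requests:
  req#1 t=0s (window 0): ALLOW
  req#2 t=2s (window 0): ALLOW
  req#3 t=2s (window 0): ALLOW
  req#4 t=2s (window 0): DENY
  req#5 t=3s (window 0): DENY
  req#6 t=5s (window 0): DENY
  req#7 t=6s (window 1): ALLOW
  req#8 t=9s (window 1): ALLOW
  req#9 t=10s (window 1): ALLOW
  req#10 t=10s (window 1): DENY
  req#11 t=13s (window 2): ALLOW
  req#12 t=13s (window 2): ALLOW
  req#13 t=18s (window 3): ALLOW
  req#14 t=18s (window 3): ALLOW
  req#15 t=20s (window 3): ALLOW

Allowed counts by window: 3 3 2 3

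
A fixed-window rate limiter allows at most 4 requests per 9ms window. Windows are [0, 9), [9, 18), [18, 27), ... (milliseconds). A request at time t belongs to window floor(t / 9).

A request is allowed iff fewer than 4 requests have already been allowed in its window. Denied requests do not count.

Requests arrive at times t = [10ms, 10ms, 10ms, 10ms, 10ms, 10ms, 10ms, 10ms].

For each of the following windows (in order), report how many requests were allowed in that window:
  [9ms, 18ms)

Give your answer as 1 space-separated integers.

Answer: 4

Derivation:
Processing requests:
  req#1 t=10ms (window 1): ALLOW
  req#2 t=10ms (window 1): ALLOW
  req#3 t=10ms (window 1): ALLOW
  req#4 t=10ms (window 1): ALLOW
  req#5 t=10ms (window 1): DENY
  req#6 t=10ms (window 1): DENY
  req#7 t=10ms (window 1): DENY
  req#8 t=10ms (window 1): DENY

Allowed counts by window: 4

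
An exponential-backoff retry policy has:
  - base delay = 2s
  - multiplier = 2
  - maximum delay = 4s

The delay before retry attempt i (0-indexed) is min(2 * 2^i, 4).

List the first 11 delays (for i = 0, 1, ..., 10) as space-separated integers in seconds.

Computing each delay:
  i=0: min(2*2^0, 4) = 2
  i=1: min(2*2^1, 4) = 4
  i=2: min(2*2^2, 4) = 4
  i=3: min(2*2^3, 4) = 4
  i=4: min(2*2^4, 4) = 4
  i=5: min(2*2^5, 4) = 4
  i=6: min(2*2^6, 4) = 4
  i=7: min(2*2^7, 4) = 4
  i=8: min(2*2^8, 4) = 4
  i=9: min(2*2^9, 4) = 4
  i=10: min(2*2^10, 4) = 4

Answer: 2 4 4 4 4 4 4 4 4 4 4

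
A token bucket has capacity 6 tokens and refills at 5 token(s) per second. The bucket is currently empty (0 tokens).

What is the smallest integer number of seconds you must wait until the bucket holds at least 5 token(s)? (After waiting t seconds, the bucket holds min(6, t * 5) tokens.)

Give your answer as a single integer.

Need t * 5 >= 5, so t >= 5/5.
Smallest integer t = ceil(5/5) = 1.

Answer: 1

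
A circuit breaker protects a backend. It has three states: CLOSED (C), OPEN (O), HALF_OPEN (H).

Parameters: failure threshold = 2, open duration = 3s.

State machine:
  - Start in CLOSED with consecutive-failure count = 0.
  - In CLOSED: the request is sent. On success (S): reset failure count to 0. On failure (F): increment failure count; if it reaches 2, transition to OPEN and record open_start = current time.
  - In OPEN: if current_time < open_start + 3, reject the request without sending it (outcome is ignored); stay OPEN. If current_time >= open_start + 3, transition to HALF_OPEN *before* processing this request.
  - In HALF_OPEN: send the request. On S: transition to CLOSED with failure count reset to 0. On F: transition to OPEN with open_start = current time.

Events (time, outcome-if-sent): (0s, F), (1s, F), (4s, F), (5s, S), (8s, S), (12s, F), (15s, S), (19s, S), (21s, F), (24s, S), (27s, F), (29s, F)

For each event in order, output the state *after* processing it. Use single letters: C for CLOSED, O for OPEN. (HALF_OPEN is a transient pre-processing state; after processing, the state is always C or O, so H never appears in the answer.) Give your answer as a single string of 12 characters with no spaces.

Answer: COOOCCCCCCCO

Derivation:
State after each event:
  event#1 t=0s outcome=F: state=CLOSED
  event#2 t=1s outcome=F: state=OPEN
  event#3 t=4s outcome=F: state=OPEN
  event#4 t=5s outcome=S: state=OPEN
  event#5 t=8s outcome=S: state=CLOSED
  event#6 t=12s outcome=F: state=CLOSED
  event#7 t=15s outcome=S: state=CLOSED
  event#8 t=19s outcome=S: state=CLOSED
  event#9 t=21s outcome=F: state=CLOSED
  event#10 t=24s outcome=S: state=CLOSED
  event#11 t=27s outcome=F: state=CLOSED
  event#12 t=29s outcome=F: state=OPEN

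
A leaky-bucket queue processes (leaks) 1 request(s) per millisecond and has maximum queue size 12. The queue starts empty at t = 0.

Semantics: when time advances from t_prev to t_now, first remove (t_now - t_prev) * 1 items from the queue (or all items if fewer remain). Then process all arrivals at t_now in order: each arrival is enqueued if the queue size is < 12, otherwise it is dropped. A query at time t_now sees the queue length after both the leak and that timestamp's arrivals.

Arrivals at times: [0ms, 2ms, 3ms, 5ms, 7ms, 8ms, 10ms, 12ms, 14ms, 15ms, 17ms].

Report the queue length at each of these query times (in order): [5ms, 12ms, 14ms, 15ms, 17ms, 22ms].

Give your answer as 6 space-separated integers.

Answer: 1 1 1 1 1 0

Derivation:
Queue lengths at query times:
  query t=5ms: backlog = 1
  query t=12ms: backlog = 1
  query t=14ms: backlog = 1
  query t=15ms: backlog = 1
  query t=17ms: backlog = 1
  query t=22ms: backlog = 0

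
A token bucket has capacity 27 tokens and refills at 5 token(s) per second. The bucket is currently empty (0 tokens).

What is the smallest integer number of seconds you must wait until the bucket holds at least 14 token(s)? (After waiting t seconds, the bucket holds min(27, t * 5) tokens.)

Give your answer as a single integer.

Answer: 3

Derivation:
Need t * 5 >= 14, so t >= 14/5.
Smallest integer t = ceil(14/5) = 3.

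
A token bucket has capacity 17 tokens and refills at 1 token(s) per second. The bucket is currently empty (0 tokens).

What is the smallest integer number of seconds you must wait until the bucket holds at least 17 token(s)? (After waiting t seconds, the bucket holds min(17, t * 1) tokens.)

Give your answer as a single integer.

Answer: 17

Derivation:
Need t * 1 >= 17, so t >= 17/1.
Smallest integer t = ceil(17/1) = 17.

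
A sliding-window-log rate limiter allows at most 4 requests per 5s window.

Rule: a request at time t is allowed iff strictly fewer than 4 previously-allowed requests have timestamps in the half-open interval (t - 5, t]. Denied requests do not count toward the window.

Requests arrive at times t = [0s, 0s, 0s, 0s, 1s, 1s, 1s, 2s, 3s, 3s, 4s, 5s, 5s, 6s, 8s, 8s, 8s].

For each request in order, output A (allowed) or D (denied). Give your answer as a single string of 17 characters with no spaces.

Answer: AAAADDDDDDDAAAADD

Derivation:
Tracking allowed requests in the window:
  req#1 t=0s: ALLOW
  req#2 t=0s: ALLOW
  req#3 t=0s: ALLOW
  req#4 t=0s: ALLOW
  req#5 t=1s: DENY
  req#6 t=1s: DENY
  req#7 t=1s: DENY
  req#8 t=2s: DENY
  req#9 t=3s: DENY
  req#10 t=3s: DENY
  req#11 t=4s: DENY
  req#12 t=5s: ALLOW
  req#13 t=5s: ALLOW
  req#14 t=6s: ALLOW
  req#15 t=8s: ALLOW
  req#16 t=8s: DENY
  req#17 t=8s: DENY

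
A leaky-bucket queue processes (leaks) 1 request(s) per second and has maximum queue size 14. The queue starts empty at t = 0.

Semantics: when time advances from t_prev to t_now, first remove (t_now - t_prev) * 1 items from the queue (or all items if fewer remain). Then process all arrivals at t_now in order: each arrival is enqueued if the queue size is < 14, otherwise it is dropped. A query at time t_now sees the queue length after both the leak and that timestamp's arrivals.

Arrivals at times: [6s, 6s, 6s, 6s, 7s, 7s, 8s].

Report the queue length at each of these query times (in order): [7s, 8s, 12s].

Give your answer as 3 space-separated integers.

Queue lengths at query times:
  query t=7s: backlog = 5
  query t=8s: backlog = 5
  query t=12s: backlog = 1

Answer: 5 5 1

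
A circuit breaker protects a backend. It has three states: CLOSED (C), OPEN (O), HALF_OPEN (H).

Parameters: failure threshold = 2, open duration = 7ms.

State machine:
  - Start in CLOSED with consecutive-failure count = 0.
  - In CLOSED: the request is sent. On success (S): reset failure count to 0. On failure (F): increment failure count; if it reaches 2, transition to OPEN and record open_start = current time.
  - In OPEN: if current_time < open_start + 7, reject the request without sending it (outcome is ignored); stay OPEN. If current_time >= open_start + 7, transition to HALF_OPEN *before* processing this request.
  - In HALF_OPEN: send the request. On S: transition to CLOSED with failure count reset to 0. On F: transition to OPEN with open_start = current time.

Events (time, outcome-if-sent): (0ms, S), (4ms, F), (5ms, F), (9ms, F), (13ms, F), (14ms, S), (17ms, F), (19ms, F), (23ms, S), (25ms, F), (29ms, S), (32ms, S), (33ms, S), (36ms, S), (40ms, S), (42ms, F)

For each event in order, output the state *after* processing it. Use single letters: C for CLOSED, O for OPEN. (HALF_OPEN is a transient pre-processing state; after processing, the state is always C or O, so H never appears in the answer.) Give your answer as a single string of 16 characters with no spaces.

State after each event:
  event#1 t=0ms outcome=S: state=CLOSED
  event#2 t=4ms outcome=F: state=CLOSED
  event#3 t=5ms outcome=F: state=OPEN
  event#4 t=9ms outcome=F: state=OPEN
  event#5 t=13ms outcome=F: state=OPEN
  event#6 t=14ms outcome=S: state=OPEN
  event#7 t=17ms outcome=F: state=OPEN
  event#8 t=19ms outcome=F: state=OPEN
  event#9 t=23ms outcome=S: state=CLOSED
  event#10 t=25ms outcome=F: state=CLOSED
  event#11 t=29ms outcome=S: state=CLOSED
  event#12 t=32ms outcome=S: state=CLOSED
  event#13 t=33ms outcome=S: state=CLOSED
  event#14 t=36ms outcome=S: state=CLOSED
  event#15 t=40ms outcome=S: state=CLOSED
  event#16 t=42ms outcome=F: state=CLOSED

Answer: CCOOOOOOCCCCCCCC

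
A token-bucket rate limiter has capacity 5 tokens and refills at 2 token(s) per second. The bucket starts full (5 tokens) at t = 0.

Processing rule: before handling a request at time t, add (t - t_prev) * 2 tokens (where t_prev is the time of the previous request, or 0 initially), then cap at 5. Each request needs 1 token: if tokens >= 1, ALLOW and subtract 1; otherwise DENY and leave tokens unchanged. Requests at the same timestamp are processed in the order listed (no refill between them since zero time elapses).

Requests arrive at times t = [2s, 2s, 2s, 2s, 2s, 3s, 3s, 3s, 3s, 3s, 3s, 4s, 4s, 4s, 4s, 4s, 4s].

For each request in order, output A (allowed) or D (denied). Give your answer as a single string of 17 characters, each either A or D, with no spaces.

Simulating step by step:
  req#1 t=2s: ALLOW
  req#2 t=2s: ALLOW
  req#3 t=2s: ALLOW
  req#4 t=2s: ALLOW
  req#5 t=2s: ALLOW
  req#6 t=3s: ALLOW
  req#7 t=3s: ALLOW
  req#8 t=3s: DENY
  req#9 t=3s: DENY
  req#10 t=3s: DENY
  req#11 t=3s: DENY
  req#12 t=4s: ALLOW
  req#13 t=4s: ALLOW
  req#14 t=4s: DENY
  req#15 t=4s: DENY
  req#16 t=4s: DENY
  req#17 t=4s: DENY

Answer: AAAAAAADDDDAADDDD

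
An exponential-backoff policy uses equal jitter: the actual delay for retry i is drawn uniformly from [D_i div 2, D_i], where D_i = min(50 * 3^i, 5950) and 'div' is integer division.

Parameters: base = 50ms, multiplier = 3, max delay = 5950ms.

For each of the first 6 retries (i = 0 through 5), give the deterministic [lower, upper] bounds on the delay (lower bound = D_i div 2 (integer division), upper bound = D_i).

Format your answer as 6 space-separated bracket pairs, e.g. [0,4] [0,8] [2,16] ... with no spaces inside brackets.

Answer: [25,50] [75,150] [225,450] [675,1350] [2025,4050] [2975,5950]

Derivation:
Computing bounds per retry:
  i=0: D_i=min(50*3^0,5950)=50, bounds=[25,50]
  i=1: D_i=min(50*3^1,5950)=150, bounds=[75,150]
  i=2: D_i=min(50*3^2,5950)=450, bounds=[225,450]
  i=3: D_i=min(50*3^3,5950)=1350, bounds=[675,1350]
  i=4: D_i=min(50*3^4,5950)=4050, bounds=[2025,4050]
  i=5: D_i=min(50*3^5,5950)=5950, bounds=[2975,5950]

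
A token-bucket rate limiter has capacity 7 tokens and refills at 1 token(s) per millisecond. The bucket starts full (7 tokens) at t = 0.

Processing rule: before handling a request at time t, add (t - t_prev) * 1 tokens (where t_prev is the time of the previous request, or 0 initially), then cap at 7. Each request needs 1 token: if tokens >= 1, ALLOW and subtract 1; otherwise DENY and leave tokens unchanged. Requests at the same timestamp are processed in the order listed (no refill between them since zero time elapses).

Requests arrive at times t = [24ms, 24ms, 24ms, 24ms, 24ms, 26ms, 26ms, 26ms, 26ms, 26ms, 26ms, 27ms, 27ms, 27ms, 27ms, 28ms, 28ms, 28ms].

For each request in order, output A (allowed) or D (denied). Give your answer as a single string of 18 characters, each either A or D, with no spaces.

Simulating step by step:
  req#1 t=24ms: ALLOW
  req#2 t=24ms: ALLOW
  req#3 t=24ms: ALLOW
  req#4 t=24ms: ALLOW
  req#5 t=24ms: ALLOW
  req#6 t=26ms: ALLOW
  req#7 t=26ms: ALLOW
  req#8 t=26ms: ALLOW
  req#9 t=26ms: ALLOW
  req#10 t=26ms: DENY
  req#11 t=26ms: DENY
  req#12 t=27ms: ALLOW
  req#13 t=27ms: DENY
  req#14 t=27ms: DENY
  req#15 t=27ms: DENY
  req#16 t=28ms: ALLOW
  req#17 t=28ms: DENY
  req#18 t=28ms: DENY

Answer: AAAAAAAAADDADDDADD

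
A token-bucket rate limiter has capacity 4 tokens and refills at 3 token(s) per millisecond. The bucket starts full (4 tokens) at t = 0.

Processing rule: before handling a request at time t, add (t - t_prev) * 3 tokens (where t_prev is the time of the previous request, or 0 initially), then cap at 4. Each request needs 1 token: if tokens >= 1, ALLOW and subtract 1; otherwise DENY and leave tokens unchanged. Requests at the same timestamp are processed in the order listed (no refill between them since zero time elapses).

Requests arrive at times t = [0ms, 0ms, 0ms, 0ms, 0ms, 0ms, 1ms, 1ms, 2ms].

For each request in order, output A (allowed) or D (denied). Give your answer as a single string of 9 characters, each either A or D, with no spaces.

Answer: AAAADDAAA

Derivation:
Simulating step by step:
  req#1 t=0ms: ALLOW
  req#2 t=0ms: ALLOW
  req#3 t=0ms: ALLOW
  req#4 t=0ms: ALLOW
  req#5 t=0ms: DENY
  req#6 t=0ms: DENY
  req#7 t=1ms: ALLOW
  req#8 t=1ms: ALLOW
  req#9 t=2ms: ALLOW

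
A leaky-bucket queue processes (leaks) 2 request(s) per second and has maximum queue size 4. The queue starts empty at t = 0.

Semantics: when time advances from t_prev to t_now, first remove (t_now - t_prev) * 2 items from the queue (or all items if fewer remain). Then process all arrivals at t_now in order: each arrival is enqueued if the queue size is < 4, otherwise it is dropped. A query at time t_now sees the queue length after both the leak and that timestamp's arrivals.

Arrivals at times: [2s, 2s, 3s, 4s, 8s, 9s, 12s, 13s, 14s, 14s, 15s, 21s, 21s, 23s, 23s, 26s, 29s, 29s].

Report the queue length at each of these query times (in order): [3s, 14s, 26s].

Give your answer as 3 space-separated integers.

Queue lengths at query times:
  query t=3s: backlog = 1
  query t=14s: backlog = 2
  query t=26s: backlog = 1

Answer: 1 2 1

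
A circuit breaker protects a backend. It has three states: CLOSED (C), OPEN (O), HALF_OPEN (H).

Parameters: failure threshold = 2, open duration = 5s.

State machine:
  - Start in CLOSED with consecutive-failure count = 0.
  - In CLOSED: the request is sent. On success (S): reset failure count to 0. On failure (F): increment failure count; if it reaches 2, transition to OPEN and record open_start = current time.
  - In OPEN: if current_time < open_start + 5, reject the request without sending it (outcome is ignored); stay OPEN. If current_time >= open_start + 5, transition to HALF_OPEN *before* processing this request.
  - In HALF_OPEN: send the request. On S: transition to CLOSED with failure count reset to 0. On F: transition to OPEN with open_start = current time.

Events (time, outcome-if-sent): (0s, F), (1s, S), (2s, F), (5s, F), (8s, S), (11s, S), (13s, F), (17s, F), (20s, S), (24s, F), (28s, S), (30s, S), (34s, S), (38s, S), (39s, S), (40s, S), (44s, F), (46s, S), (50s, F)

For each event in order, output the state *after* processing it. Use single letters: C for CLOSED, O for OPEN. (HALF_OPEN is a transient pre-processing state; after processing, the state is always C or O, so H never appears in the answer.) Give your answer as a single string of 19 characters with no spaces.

State after each event:
  event#1 t=0s outcome=F: state=CLOSED
  event#2 t=1s outcome=S: state=CLOSED
  event#3 t=2s outcome=F: state=CLOSED
  event#4 t=5s outcome=F: state=OPEN
  event#5 t=8s outcome=S: state=OPEN
  event#6 t=11s outcome=S: state=CLOSED
  event#7 t=13s outcome=F: state=CLOSED
  event#8 t=17s outcome=F: state=OPEN
  event#9 t=20s outcome=S: state=OPEN
  event#10 t=24s outcome=F: state=OPEN
  event#11 t=28s outcome=S: state=OPEN
  event#12 t=30s outcome=S: state=CLOSED
  event#13 t=34s outcome=S: state=CLOSED
  event#14 t=38s outcome=S: state=CLOSED
  event#15 t=39s outcome=S: state=CLOSED
  event#16 t=40s outcome=S: state=CLOSED
  event#17 t=44s outcome=F: state=CLOSED
  event#18 t=46s outcome=S: state=CLOSED
  event#19 t=50s outcome=F: state=CLOSED

Answer: CCCOOCCOOOOCCCCCCCC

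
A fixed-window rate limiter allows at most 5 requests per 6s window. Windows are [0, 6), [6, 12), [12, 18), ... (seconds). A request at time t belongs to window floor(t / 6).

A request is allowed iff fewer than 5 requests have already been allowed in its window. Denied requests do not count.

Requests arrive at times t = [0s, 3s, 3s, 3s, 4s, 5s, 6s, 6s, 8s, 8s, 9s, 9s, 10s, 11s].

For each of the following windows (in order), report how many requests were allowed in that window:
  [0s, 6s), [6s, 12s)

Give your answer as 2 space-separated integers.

Processing requests:
  req#1 t=0s (window 0): ALLOW
  req#2 t=3s (window 0): ALLOW
  req#3 t=3s (window 0): ALLOW
  req#4 t=3s (window 0): ALLOW
  req#5 t=4s (window 0): ALLOW
  req#6 t=5s (window 0): DENY
  req#7 t=6s (window 1): ALLOW
  req#8 t=6s (window 1): ALLOW
  req#9 t=8s (window 1): ALLOW
  req#10 t=8s (window 1): ALLOW
  req#11 t=9s (window 1): ALLOW
  req#12 t=9s (window 1): DENY
  req#13 t=10s (window 1): DENY
  req#14 t=11s (window 1): DENY

Allowed counts by window: 5 5

Answer: 5 5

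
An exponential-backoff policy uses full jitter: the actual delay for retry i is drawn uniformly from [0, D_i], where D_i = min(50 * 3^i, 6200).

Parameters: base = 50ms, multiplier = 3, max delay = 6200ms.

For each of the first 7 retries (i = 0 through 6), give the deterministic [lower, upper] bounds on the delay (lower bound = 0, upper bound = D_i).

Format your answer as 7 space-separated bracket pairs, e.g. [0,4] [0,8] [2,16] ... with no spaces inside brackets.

Answer: [0,50] [0,150] [0,450] [0,1350] [0,4050] [0,6200] [0,6200]

Derivation:
Computing bounds per retry:
  i=0: D_i=min(50*3^0,6200)=50, bounds=[0,50]
  i=1: D_i=min(50*3^1,6200)=150, bounds=[0,150]
  i=2: D_i=min(50*3^2,6200)=450, bounds=[0,450]
  i=3: D_i=min(50*3^3,6200)=1350, bounds=[0,1350]
  i=4: D_i=min(50*3^4,6200)=4050, bounds=[0,4050]
  i=5: D_i=min(50*3^5,6200)=6200, bounds=[0,6200]
  i=6: D_i=min(50*3^6,6200)=6200, bounds=[0,6200]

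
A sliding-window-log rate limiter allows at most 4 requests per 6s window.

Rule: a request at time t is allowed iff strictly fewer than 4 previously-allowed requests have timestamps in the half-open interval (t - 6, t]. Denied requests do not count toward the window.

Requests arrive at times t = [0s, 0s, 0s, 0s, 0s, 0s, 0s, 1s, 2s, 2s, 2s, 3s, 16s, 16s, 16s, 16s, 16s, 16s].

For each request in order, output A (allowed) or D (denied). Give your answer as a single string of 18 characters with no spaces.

Answer: AAAADDDDDDDDAAAADD

Derivation:
Tracking allowed requests in the window:
  req#1 t=0s: ALLOW
  req#2 t=0s: ALLOW
  req#3 t=0s: ALLOW
  req#4 t=0s: ALLOW
  req#5 t=0s: DENY
  req#6 t=0s: DENY
  req#7 t=0s: DENY
  req#8 t=1s: DENY
  req#9 t=2s: DENY
  req#10 t=2s: DENY
  req#11 t=2s: DENY
  req#12 t=3s: DENY
  req#13 t=16s: ALLOW
  req#14 t=16s: ALLOW
  req#15 t=16s: ALLOW
  req#16 t=16s: ALLOW
  req#17 t=16s: DENY
  req#18 t=16s: DENY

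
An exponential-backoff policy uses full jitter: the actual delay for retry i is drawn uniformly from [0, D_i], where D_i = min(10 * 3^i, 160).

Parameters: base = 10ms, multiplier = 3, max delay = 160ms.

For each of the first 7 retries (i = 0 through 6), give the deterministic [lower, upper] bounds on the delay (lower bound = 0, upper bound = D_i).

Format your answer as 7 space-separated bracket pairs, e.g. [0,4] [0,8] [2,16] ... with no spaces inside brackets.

Computing bounds per retry:
  i=0: D_i=min(10*3^0,160)=10, bounds=[0,10]
  i=1: D_i=min(10*3^1,160)=30, bounds=[0,30]
  i=2: D_i=min(10*3^2,160)=90, bounds=[0,90]
  i=3: D_i=min(10*3^3,160)=160, bounds=[0,160]
  i=4: D_i=min(10*3^4,160)=160, bounds=[0,160]
  i=5: D_i=min(10*3^5,160)=160, bounds=[0,160]
  i=6: D_i=min(10*3^6,160)=160, bounds=[0,160]

Answer: [0,10] [0,30] [0,90] [0,160] [0,160] [0,160] [0,160]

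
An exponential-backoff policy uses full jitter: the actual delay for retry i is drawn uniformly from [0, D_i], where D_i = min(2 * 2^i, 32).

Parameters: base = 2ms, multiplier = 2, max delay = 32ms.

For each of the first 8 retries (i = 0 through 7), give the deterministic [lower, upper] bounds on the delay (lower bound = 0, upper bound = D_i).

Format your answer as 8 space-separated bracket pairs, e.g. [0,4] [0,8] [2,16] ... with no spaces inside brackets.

Answer: [0,2] [0,4] [0,8] [0,16] [0,32] [0,32] [0,32] [0,32]

Derivation:
Computing bounds per retry:
  i=0: D_i=min(2*2^0,32)=2, bounds=[0,2]
  i=1: D_i=min(2*2^1,32)=4, bounds=[0,4]
  i=2: D_i=min(2*2^2,32)=8, bounds=[0,8]
  i=3: D_i=min(2*2^3,32)=16, bounds=[0,16]
  i=4: D_i=min(2*2^4,32)=32, bounds=[0,32]
  i=5: D_i=min(2*2^5,32)=32, bounds=[0,32]
  i=6: D_i=min(2*2^6,32)=32, bounds=[0,32]
  i=7: D_i=min(2*2^7,32)=32, bounds=[0,32]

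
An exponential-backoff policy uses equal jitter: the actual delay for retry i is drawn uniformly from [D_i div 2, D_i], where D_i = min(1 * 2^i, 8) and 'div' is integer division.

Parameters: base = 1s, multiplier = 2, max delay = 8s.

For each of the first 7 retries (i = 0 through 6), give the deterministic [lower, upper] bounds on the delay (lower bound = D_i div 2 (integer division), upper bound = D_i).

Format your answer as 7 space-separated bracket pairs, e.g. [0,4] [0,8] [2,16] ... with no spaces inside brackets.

Computing bounds per retry:
  i=0: D_i=min(1*2^0,8)=1, bounds=[0,1]
  i=1: D_i=min(1*2^1,8)=2, bounds=[1,2]
  i=2: D_i=min(1*2^2,8)=4, bounds=[2,4]
  i=3: D_i=min(1*2^3,8)=8, bounds=[4,8]
  i=4: D_i=min(1*2^4,8)=8, bounds=[4,8]
  i=5: D_i=min(1*2^5,8)=8, bounds=[4,8]
  i=6: D_i=min(1*2^6,8)=8, bounds=[4,8]

Answer: [0,1] [1,2] [2,4] [4,8] [4,8] [4,8] [4,8]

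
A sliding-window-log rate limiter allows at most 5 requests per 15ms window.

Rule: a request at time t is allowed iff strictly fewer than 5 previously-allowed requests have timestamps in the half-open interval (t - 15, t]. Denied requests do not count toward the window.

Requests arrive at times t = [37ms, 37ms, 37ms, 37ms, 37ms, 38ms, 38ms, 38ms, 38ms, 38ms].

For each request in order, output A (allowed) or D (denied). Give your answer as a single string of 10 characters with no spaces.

Tracking allowed requests in the window:
  req#1 t=37ms: ALLOW
  req#2 t=37ms: ALLOW
  req#3 t=37ms: ALLOW
  req#4 t=37ms: ALLOW
  req#5 t=37ms: ALLOW
  req#6 t=38ms: DENY
  req#7 t=38ms: DENY
  req#8 t=38ms: DENY
  req#9 t=38ms: DENY
  req#10 t=38ms: DENY

Answer: AAAAADDDDD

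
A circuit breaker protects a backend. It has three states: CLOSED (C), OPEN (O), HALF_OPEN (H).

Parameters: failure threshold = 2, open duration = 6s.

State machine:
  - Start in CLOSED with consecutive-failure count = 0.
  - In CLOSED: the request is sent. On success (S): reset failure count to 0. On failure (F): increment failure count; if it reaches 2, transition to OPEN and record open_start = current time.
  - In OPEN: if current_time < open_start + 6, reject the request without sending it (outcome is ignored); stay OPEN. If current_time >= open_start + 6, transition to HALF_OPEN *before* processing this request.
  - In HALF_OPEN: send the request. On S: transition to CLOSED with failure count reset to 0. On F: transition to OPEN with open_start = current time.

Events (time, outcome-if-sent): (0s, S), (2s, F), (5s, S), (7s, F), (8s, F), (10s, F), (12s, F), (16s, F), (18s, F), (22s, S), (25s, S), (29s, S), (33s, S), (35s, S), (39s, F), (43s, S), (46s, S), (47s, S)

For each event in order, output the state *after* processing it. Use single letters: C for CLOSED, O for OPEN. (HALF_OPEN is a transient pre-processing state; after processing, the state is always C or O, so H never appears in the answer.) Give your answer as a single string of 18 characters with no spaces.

Answer: CCCCOOOOOCCCCCCCCC

Derivation:
State after each event:
  event#1 t=0s outcome=S: state=CLOSED
  event#2 t=2s outcome=F: state=CLOSED
  event#3 t=5s outcome=S: state=CLOSED
  event#4 t=7s outcome=F: state=CLOSED
  event#5 t=8s outcome=F: state=OPEN
  event#6 t=10s outcome=F: state=OPEN
  event#7 t=12s outcome=F: state=OPEN
  event#8 t=16s outcome=F: state=OPEN
  event#9 t=18s outcome=F: state=OPEN
  event#10 t=22s outcome=S: state=CLOSED
  event#11 t=25s outcome=S: state=CLOSED
  event#12 t=29s outcome=S: state=CLOSED
  event#13 t=33s outcome=S: state=CLOSED
  event#14 t=35s outcome=S: state=CLOSED
  event#15 t=39s outcome=F: state=CLOSED
  event#16 t=43s outcome=S: state=CLOSED
  event#17 t=46s outcome=S: state=CLOSED
  event#18 t=47s outcome=S: state=CLOSED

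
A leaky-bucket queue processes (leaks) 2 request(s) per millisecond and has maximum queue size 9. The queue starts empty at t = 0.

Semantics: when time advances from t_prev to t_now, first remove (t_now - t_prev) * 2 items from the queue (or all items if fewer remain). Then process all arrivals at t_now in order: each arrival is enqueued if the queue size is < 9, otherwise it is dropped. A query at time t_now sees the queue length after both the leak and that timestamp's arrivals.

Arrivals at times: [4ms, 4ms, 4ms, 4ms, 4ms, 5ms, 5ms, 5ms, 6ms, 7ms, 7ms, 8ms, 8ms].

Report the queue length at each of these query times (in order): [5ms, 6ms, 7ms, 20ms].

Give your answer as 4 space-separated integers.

Answer: 6 5 5 0

Derivation:
Queue lengths at query times:
  query t=5ms: backlog = 6
  query t=6ms: backlog = 5
  query t=7ms: backlog = 5
  query t=20ms: backlog = 0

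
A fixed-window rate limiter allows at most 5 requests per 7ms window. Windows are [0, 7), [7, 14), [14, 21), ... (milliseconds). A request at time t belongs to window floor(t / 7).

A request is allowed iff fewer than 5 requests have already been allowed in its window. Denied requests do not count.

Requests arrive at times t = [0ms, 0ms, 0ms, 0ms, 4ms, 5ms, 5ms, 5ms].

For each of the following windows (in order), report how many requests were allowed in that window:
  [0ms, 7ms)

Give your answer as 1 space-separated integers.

Answer: 5

Derivation:
Processing requests:
  req#1 t=0ms (window 0): ALLOW
  req#2 t=0ms (window 0): ALLOW
  req#3 t=0ms (window 0): ALLOW
  req#4 t=0ms (window 0): ALLOW
  req#5 t=4ms (window 0): ALLOW
  req#6 t=5ms (window 0): DENY
  req#7 t=5ms (window 0): DENY
  req#8 t=5ms (window 0): DENY

Allowed counts by window: 5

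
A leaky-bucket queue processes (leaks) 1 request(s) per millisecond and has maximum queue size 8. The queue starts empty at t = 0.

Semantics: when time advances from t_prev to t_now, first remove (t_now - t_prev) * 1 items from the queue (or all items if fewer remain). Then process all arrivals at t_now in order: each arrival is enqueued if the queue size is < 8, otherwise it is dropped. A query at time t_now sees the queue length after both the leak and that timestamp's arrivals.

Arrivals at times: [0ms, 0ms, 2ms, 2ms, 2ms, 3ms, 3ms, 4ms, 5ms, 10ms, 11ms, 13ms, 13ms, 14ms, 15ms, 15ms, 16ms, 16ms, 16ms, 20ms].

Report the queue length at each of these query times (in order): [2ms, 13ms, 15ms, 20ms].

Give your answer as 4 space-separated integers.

Answer: 3 2 3 2

Derivation:
Queue lengths at query times:
  query t=2ms: backlog = 3
  query t=13ms: backlog = 2
  query t=15ms: backlog = 3
  query t=20ms: backlog = 2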